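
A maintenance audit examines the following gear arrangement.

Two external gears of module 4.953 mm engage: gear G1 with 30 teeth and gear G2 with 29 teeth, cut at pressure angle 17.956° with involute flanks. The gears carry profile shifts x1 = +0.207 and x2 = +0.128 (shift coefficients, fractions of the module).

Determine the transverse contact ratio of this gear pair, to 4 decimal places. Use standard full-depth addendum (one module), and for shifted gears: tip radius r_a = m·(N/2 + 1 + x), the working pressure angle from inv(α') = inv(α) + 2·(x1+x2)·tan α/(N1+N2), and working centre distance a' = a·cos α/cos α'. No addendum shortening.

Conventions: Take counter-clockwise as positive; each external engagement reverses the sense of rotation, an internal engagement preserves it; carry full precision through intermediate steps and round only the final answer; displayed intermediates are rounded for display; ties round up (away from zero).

1.6559

topology: single-mesh involute geometry — m = 4.953, 30T/29T pair
base radii: r_b1 = 70.676354, r_b2 = 68.320475
tip radii: r_a1 = 80.273271, r_a2 = 77.405484
inv(α') = inv(17.956°) + 2·(+0.207+0.128)·tan α/(30+29) = 0.01435970  ⇒  α' = 19.76134°
a' = a·cos α / cos α' = 146.1135·cos 17.956°/cos 19.76134° = 147.694703
action lengths: √(r_a1²−r_b1²) = 38.061149, √(r_a2²−r_b2²) = 36.385733
base pitch p_b = π·m·cos α = 14.802421
CR = (38.061149 + 36.385733 − 147.694703·sin 19.76134°)/14.802421 = 1.655868
contact ratio ≈ 1.6559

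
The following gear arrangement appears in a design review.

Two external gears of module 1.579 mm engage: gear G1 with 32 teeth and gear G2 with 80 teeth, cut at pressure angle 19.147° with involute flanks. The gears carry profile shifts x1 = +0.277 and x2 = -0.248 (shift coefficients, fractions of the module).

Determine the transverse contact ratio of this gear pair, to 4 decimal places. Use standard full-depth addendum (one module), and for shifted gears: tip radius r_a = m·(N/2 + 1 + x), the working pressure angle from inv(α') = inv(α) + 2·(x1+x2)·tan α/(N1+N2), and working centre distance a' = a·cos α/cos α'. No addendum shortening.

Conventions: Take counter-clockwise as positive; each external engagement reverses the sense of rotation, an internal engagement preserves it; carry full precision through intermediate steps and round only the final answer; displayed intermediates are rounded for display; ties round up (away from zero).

topology: single-mesh involute geometry — m = 1.579, 32T/80T pair
base radii: r_b1 = 23.866400, r_b2 = 59.666000
tip radii: r_a1 = 27.280383, r_a2 = 64.347408
inv(α') = inv(19.147°) + 2·(+0.277-0.248)·tan α/(32+80) = 0.01320158  ⇒  α' = 19.23205°
a' = a·cos α / cos α' = 88.4240·cos 19.147°/cos 19.23205° = 88.469693
action lengths: √(r_a1²−r_b1²) = 13.214169, √(r_a2²−r_b2²) = 24.094758
base pitch p_b = π·m·cos α = 4.686157
CR = (13.214169 + 24.094758 − 88.469693·sin 19.23205°)/4.686157 = 1.742892
contact ratio ≈ 1.7429

1.7429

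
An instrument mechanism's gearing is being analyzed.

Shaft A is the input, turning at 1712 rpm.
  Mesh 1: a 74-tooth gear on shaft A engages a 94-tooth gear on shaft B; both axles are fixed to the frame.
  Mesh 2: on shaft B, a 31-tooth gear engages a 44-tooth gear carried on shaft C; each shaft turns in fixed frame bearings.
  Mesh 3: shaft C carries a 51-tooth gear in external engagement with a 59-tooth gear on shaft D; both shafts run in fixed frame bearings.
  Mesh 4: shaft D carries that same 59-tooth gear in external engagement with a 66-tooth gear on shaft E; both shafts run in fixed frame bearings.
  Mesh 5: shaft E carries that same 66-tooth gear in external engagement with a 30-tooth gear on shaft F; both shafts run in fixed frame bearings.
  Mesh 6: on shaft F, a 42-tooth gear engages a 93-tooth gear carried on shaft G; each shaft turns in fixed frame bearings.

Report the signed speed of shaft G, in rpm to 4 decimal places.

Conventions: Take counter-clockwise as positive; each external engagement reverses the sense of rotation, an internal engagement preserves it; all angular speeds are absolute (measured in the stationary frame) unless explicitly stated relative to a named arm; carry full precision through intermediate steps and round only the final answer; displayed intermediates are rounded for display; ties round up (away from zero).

recognized (7 fixed axles, 6 meshes): fixed-axis compound train
mesh 1 [74T→94T]: ω = 1712.0000×74/94 = 1347.7447 rpm, sense flips to −
mesh 2 [31T→44T]: ω = 1347.7447×31/44 = 949.5474 rpm, sense flips to +
mesh 3 [51T→59T]: ω = 949.5474×51/59 = 820.7952 rpm, sense flips to −
mesh 4 [59T→66T]: ω = 820.7952×59/66 = 733.7412 rpm, sense flips to +
mesh 5 [66T→30T]: ω = 733.7412×66/30 = 1614.2306 rpm, sense flips to −
mesh 6 [42T→93T]: ω = 1614.2306×42/93 = 729.0074 rpm, sense flips to +
signed output speed = +729.0074 rpm

+729.0074 rpm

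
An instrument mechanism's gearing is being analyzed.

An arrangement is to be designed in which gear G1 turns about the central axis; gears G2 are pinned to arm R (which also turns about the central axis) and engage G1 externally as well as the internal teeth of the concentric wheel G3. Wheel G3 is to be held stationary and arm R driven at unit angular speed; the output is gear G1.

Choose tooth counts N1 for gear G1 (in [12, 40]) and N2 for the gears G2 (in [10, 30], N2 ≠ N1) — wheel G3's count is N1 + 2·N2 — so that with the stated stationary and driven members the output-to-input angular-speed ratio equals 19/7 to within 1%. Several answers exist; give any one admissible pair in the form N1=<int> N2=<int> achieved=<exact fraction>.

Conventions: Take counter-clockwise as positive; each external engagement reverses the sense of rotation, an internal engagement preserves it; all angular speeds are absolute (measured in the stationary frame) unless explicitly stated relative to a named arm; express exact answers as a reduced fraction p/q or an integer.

N1=28 N2=10 achieved=19/7

topology: planetary set — design target 19/7, arm = carrier (Willis)
Willis with ω_ring = 0: ω_sun/ω_arm = (N1+N3)/N1; set equal to 19/7  ⇒  N3/N1 = 19/7 − 1 = 12/7
N3 = N1 + 2·N2  ⇒  N2/N1 = (N3/N1 − 1)/2 = (12/7 − 1)/2 = 5/14
smallest multiple with N1 ≥ 12 and N2 ≥ 10: k = 2  ⇒  N1 = 2·14 = 28, N2 = 2·5 = 10 (N1 ≤ 40, N2 ≤ 30, N2 ≠ N1 ✓), N3 = 28 + 2·10 = 48
check: (N1+N3)/N1 with N1 = 28, N3 = 48 gives 19/7; |achieved − target| = 0 ≤ 19/700 ✓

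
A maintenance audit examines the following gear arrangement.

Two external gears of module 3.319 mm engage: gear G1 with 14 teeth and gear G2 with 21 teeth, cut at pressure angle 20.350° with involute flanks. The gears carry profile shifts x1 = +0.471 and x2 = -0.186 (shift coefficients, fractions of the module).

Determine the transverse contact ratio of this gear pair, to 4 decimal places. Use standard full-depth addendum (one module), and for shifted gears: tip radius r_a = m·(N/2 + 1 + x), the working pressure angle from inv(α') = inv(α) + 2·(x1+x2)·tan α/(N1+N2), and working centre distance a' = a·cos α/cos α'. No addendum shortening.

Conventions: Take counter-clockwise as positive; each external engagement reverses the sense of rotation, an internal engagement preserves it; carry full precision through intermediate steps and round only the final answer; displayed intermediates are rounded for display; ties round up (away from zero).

topology: single-mesh involute geometry — m = 3.319, 14T/21T pair
base radii: r_b1 = 21.782931, r_b2 = 32.674397
tip radii: r_a1 = 28.115249, r_a2 = 37.551166
inv(α') = inv(20.350°) + 2·(+0.471-0.186)·tan α/(14+21) = 0.02176956  ⇒  α' = 22.58483°
a' = a·cos α / cos α' = 58.0825·cos 20.350°/cos 22.58483° = 58.980421
action lengths: √(r_a1²−r_b1²) = 17.775577, √(r_a2²−r_b2²) = 18.506049
base pitch p_b = π·m·cos α = 9.776157
CR = (17.775577 + 18.506049 − 58.980421·sin 22.58483°)/9.776157 = 1.394224
contact ratio ≈ 1.3942

1.3942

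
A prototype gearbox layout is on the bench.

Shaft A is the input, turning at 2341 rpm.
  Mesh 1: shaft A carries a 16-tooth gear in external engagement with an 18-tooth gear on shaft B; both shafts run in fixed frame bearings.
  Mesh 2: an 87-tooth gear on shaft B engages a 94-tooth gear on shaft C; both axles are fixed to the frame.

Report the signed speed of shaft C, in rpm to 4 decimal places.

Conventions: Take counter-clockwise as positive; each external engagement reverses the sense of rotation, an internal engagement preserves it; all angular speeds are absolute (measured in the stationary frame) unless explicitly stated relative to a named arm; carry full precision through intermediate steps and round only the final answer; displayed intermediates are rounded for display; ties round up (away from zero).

2-mesh fixed-axis compound train (all bearings frame-fixed)
mesh 1 [16T→18T]: ω = 2341.0000×16/18 = 2080.8889 rpm, sense flips to −
mesh 2 [87T→94T]: ω = 2080.8889×87/94 = 1925.9291 rpm, sense flips to +
signed output speed = +1925.9291 rpm

+1925.9291 rpm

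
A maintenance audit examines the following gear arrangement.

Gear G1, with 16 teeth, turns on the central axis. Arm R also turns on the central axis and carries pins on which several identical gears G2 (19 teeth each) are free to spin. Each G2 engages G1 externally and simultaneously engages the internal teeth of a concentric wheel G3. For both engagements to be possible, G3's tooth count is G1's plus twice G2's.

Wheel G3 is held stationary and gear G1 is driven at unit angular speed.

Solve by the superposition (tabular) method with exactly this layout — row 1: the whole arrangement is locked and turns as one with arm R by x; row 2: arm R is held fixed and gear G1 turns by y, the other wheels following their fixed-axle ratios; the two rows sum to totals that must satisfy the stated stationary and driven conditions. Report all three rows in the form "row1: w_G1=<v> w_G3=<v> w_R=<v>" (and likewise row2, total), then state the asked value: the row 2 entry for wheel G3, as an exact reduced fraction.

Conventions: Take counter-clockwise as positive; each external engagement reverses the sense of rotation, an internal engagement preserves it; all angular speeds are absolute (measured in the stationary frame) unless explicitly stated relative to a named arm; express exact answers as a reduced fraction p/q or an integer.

topology: planetary set — G1 16T / G2 19T / G3 54T, arm = carrier (Willis)
row 1 (train locked, turned with arm): all members turn x
row 2 (arm held, sun turns y): ω_ring = −(16/54)·y, ω_arm = 0
boundary: total ω_ring = x − (16/54)·y = 0 and total ω_sun = x + y = 1  ⇒  y = 27/35, x = 8/35
row 2 ring = −(16/54)·27/35 = -8/35
totals (row 1 + row 2): sun 8/35 + 27/35 = 1, ring 8/35 + (-8/35) = 0, arm 8/35 + 0 = 8/35
asked cell (row2, ring) = -8/35

row1: w_G1=8/35 w_G3=8/35 w_R=8/35
row2: w_G1=27/35 w_G3=-8/35 w_R=0
total: w_G1=1 w_G3=0 w_R=8/35
asked value: -8/35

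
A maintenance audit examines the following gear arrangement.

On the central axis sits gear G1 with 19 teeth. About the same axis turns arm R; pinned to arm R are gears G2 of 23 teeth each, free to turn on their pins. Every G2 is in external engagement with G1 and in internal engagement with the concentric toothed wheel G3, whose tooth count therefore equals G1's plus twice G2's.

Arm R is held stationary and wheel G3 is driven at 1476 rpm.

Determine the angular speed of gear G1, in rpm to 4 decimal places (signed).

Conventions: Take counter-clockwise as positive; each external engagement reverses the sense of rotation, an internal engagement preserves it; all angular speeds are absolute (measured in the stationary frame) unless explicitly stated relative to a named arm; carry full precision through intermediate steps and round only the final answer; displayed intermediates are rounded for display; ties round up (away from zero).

class = planetary set [G3 = 19+2·23 = 65; Willis about the carrier]
normalise by the input: solve with ω_ring = 1, then scale by 1476 rpm
ring teeth: 19 + 2·23 = 65
19(ω_sun−ω_arm) = −65(ω_ring−ω_arm),  ω_arm = 0, ω_ring = 1
ω_sun = 0 − (65/19)(1−0) = -65/19
scale: ω_sun = -65/19 × 1476 rpm = -5049.4737 rpm

-5049.4737 rpm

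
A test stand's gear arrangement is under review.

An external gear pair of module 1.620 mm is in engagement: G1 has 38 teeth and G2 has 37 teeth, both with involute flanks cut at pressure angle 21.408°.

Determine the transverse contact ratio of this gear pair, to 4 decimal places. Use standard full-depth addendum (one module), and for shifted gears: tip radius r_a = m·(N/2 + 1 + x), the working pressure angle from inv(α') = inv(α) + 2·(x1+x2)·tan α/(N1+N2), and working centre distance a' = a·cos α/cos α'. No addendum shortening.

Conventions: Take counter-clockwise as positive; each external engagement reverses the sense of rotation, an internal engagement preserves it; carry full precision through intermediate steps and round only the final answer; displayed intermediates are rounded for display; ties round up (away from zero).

1.6370

class = single-mesh tooth geometry [involute pair 38T × 37T, m = 1.620]
base radii: r_b1 = 28.656330, r_b2 = 27.902216
tip radii: r_a1 = 32.400000, r_a2 = 31.590000
no profile shift: α' = α, a' = a
action lengths: √(r_a1²−r_b1²) = 15.118690, √(r_a2²−r_b2²) = 14.811970
base pitch p_b = π·m·cos α = 4.738238
CR = (15.118690 + 14.811970 − 60.750000·sin 21.40800°)/4.738238 = 1.637001
contact ratio ≈ 1.6370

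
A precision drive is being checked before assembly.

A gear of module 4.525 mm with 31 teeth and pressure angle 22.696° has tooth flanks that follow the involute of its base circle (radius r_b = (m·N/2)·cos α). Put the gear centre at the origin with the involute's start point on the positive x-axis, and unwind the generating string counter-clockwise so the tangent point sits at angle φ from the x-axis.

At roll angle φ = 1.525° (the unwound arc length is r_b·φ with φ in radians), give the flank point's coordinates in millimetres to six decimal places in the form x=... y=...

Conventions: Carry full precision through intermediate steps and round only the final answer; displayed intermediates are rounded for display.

x=64.729320 y=0.000407

class = single-mesh tooth geometry [base-circle involute, m = 4.525, 31T]
pitch radius r_p = m·N/2 = 4.525·31/2 = 70.137500
base radius r_b = r_p·cos α = 70.137500·cos 22.696° = 64.706405
roll angle φ = 1.525° = 0.02661627 rad
x = r_b·(cos φ + φ·sin φ) = 64.729320
y = r_b·(sin φ − φ·cos φ) = 0.000407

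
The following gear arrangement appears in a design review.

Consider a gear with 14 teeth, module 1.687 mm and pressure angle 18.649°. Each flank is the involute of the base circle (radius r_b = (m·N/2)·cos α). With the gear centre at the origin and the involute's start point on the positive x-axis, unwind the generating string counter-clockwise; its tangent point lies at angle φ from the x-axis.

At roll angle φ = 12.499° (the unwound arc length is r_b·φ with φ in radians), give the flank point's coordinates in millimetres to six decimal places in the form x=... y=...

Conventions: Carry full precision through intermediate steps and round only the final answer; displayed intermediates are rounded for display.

x=11.452048 y=0.038535

class = single-mesh tooth geometry [base-circle involute, m = 1.687, 14T]
pitch radius r_p = m·N/2 = 1.687·14/2 = 11.809000
base radius r_b = r_p·cos α = 11.809000·cos 18.649° = 11.188972
roll angle φ = 12.499° = 0.21814870 rad
x = r_b·(cos φ + φ·sin φ) = 11.452048
y = r_b·(sin φ − φ·cos φ) = 0.038535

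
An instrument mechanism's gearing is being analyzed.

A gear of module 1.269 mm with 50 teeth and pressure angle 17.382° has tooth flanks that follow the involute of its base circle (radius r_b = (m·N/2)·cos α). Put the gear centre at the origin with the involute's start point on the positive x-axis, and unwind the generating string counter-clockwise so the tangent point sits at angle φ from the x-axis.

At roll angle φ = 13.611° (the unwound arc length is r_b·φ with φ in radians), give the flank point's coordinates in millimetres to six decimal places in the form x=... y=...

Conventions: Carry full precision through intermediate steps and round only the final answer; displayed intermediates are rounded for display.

x=31.118532 y=0.134533

class = single-mesh tooth geometry [base-circle involute, m = 1.269, 50T]
pitch radius r_p = m·N/2 = 1.269·50/2 = 31.725000
base radius r_b = r_p·cos α = 31.725000·cos 17.382° = 30.276253
roll angle φ = 13.611° = 0.23755676 rad
x = r_b·(cos φ + φ·sin φ) = 31.118532
y = r_b·(sin φ − φ·cos φ) = 0.134533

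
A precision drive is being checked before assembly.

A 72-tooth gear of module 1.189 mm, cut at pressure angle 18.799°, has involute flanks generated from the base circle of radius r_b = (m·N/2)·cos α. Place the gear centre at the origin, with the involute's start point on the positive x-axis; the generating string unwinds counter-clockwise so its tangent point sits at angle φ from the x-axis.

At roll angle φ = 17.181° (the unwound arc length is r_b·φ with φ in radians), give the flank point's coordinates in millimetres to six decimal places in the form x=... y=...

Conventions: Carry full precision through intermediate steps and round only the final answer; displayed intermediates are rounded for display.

x=42.301654 y=0.360929

topology: single-mesh involute geometry — m = 1.189, N = 72
pitch radius r_p = m·N/2 = 1.189·72/2 = 42.804000
base radius r_b = r_p·cos α = 42.804000·cos 18.799° = 40.520616
roll angle φ = 17.181° = 0.29986502 rad
x = r_b·(cos φ + φ·sin φ) = 42.301654
y = r_b·(sin φ − φ·cos φ) = 0.360929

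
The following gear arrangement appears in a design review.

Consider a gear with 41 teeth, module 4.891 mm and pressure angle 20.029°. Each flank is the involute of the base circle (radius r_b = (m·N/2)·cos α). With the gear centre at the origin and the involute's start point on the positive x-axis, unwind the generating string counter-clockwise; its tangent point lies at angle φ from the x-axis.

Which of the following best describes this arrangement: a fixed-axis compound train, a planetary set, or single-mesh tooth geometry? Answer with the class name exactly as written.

single-mesh tooth geometry

recognized (one wheel, involute flank): single-mesh tooth geometry, m = 4.891, N = 41
classification: single-mesh tooth geometry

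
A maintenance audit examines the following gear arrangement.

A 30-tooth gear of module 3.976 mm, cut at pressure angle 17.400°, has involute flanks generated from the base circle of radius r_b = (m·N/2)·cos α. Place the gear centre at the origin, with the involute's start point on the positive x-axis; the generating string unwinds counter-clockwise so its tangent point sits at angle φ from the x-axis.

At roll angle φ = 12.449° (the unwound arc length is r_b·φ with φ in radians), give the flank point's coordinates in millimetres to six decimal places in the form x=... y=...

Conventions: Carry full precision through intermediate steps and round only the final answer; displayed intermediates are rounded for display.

recognized (one wheel, involute flank): single-mesh tooth geometry, m = 3.976, N = 30
pitch radius r_p = m·N/2 = 3.976·30/2 = 59.640000
base radius r_b = r_p·cos α = 59.640000·cos 17.400° = 56.910893
roll angle φ = 12.449° = 0.21727604 rad
x = r_b·(cos φ + φ·sin φ) = 58.238430
y = r_b·(sin φ − φ·cos φ) = 0.193668

x=58.238430 y=0.193668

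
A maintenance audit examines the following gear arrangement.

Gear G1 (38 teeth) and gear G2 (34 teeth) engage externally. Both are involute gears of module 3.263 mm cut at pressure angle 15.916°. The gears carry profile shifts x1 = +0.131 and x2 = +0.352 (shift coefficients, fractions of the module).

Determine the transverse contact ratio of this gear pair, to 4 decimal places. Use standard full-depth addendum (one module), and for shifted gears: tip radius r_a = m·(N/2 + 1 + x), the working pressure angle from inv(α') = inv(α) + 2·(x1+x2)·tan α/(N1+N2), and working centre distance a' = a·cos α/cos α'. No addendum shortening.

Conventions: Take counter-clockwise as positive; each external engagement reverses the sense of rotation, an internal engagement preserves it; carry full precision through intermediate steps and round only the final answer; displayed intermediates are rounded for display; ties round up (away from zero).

1.7817

single-mesh involute tooth geometry (38T engaging 34T at module 3.263)
base radii: r_b1 = 59.620331, r_b2 = 53.344506
tip radii: r_a1 = 65.687453, r_a2 = 59.882576
inv(α') = inv(15.916°) + 2·(+0.131+0.352)·tan α/(38+34) = 0.01119871  ⇒  α' = 18.23458°
a' = a·cos α / cos α' = 117.4680·cos 15.916°/cos 18.23458° = 118.937474
action lengths: √(r_a1²−r_b1²) = 27.572770, √(r_a2²−r_b2²) = 27.208207
base pitch p_b = π·m·cos α = 9.858042
CR = (27.572770 + 27.208207 − 118.937474·sin 18.23458°)/9.858042 = 1.781741
contact ratio ≈ 1.7817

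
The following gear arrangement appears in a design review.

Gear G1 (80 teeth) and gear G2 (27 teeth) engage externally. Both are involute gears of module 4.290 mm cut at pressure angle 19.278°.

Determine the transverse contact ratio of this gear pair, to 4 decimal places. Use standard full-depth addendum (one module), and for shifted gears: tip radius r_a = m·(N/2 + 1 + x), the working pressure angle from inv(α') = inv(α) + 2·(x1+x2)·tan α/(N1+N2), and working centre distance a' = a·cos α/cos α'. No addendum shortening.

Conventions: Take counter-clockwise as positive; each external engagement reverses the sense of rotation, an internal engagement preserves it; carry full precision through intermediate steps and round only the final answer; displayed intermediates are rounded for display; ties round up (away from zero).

recognized (one external pair, fixed centres): single-mesh tooth geometry, m = 4.290, N1 = 80, N2 = 27
base radii: r_b1 = 161.978009, r_b2 = 54.667578
tip radii: r_a1 = 175.890000, r_a2 = 62.205000
no profile shift: α' = α, a' = a
action lengths: √(r_a1²−r_b1²) = 68.559585, √(r_a2²−r_b2²) = 29.680262
base pitch p_b = π·m·cos α = 12.721723
CR = (68.559585 + 29.680262 − 229.515000·sin 19.27800°)/12.721723 = 1.765878
contact ratio ≈ 1.7659

1.7659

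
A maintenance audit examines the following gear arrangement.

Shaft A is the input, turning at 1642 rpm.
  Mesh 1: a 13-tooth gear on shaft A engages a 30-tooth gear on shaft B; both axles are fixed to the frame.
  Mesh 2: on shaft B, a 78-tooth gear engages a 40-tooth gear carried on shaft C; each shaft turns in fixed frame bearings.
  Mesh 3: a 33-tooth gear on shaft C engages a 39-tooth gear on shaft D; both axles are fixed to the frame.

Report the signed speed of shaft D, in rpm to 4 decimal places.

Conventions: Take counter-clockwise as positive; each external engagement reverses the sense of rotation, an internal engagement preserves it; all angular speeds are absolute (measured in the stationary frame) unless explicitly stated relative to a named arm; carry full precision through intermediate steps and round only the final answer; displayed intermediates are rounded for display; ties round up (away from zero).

3-mesh fixed-axis compound train (all bearings frame-fixed)
mesh 1 [13T→30T]: ω = 1642.0000×13/30 = 711.5333 rpm, sense flips to −
mesh 2 [78T→40T]: ω = 711.5333×78/40 = 1387.4900 rpm, sense flips to +
mesh 3 [33T→39T]: ω = 1387.4900×33/39 = 1174.0300 rpm, sense flips to −
signed output speed = -1174.0300 rpm

-1174.0300 rpm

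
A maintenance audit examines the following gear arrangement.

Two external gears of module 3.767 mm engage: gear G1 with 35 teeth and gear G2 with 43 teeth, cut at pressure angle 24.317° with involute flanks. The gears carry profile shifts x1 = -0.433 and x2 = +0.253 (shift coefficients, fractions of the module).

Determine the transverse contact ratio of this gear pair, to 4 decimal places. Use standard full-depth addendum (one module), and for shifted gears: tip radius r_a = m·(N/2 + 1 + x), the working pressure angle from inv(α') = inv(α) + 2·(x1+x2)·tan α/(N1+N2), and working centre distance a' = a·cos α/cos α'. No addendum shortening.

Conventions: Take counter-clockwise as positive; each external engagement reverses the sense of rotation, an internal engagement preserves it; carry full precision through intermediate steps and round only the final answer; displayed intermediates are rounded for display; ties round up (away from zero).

recognized (one external pair, fixed centres): single-mesh tooth geometry, m = 3.767, N1 = 35, N2 = 43
base radii: r_b1 = 60.073931, r_b2 = 73.805115
tip radii: r_a1 = 68.058389, r_a2 = 85.710551
inv(α') = inv(24.317°) + 2·(-0.433+0.253)·tan α/(35+43) = 0.02537727  ⇒  α' = 23.71515°
a' = a·cos α / cos α' = 146.9130·cos 24.317°/cos 23.71515° = 146.226998
action lengths: √(r_a1²−r_b1²) = 31.985421, √(r_a2²−r_b2²) = 43.578705
base pitch p_b = π·m·cos α = 10.784447
CR = (31.985421 + 43.578705 − 146.226998·sin 23.71515°)/10.784447 = 1.553451
contact ratio ≈ 1.5535

1.5535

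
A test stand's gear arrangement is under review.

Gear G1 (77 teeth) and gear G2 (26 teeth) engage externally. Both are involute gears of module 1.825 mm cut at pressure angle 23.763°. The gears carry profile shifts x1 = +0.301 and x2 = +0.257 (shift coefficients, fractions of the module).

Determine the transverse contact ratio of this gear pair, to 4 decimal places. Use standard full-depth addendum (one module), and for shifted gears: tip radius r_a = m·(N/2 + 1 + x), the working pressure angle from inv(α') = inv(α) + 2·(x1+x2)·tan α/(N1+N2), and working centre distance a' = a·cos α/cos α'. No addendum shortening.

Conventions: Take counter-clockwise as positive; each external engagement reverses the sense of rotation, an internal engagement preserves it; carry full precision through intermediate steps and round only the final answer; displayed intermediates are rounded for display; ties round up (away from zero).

class = single-mesh tooth geometry [involute pair 77T × 26T, m = 1.825]
base radii: r_b1 = 64.305651, r_b2 = 21.713596
tip radii: r_a1 = 72.636825, r_a2 = 26.019025
inv(α') = inv(23.763°) + 2·(+0.301+0.257)·tan α/(77+26) = 0.03030922  ⇒  α' = 25.08762°
a' = a·cos α / cos α' = 93.9875·cos 23.763°/cos 25.08762° = 94.979582
action lengths: √(r_a1²−r_b1²) = 33.777088, √(r_a2²−r_b2²) = 14.335599
base pitch p_b = π·m·cos α = 5.247329
CR = (33.777088 + 14.335599 − 94.979582·sin 25.08762°)/5.247329 = 1.494281
contact ratio ≈ 1.4943

1.4943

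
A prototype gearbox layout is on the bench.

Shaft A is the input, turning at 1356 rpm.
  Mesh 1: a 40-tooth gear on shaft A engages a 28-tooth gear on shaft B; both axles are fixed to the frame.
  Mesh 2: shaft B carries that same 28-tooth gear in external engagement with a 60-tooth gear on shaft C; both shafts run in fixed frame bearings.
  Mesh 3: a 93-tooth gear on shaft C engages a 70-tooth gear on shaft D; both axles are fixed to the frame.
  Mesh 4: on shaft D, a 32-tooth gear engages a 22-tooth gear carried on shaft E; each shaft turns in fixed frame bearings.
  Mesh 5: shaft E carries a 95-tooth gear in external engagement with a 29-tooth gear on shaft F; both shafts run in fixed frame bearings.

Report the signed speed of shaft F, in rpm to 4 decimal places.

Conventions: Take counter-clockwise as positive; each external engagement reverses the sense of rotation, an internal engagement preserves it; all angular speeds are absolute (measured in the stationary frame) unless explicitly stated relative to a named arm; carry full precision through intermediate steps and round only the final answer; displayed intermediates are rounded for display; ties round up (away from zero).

5-mesh fixed-axis compound train (all bearings frame-fixed)
mesh 1 [40T→28T]: ω = 1356.0000×40/28 = 1937.1429 rpm, sense flips to −
mesh 2 [28T→60T]: ω = 1937.1429×28/60 = 904.0000 rpm, sense flips to +
mesh 3 [93T→70T]: ω = 904.0000×93/70 = 1201.0286 rpm, sense flips to −
mesh 4 [32T→22T]: ω = 1201.0286×32/22 = 1746.9506 rpm, sense flips to +
mesh 5 [95T→29T]: ω = 1746.9506×95/29 = 5722.7694 rpm, sense flips to −
signed output speed = -5722.7694 rpm

-5722.7694 rpm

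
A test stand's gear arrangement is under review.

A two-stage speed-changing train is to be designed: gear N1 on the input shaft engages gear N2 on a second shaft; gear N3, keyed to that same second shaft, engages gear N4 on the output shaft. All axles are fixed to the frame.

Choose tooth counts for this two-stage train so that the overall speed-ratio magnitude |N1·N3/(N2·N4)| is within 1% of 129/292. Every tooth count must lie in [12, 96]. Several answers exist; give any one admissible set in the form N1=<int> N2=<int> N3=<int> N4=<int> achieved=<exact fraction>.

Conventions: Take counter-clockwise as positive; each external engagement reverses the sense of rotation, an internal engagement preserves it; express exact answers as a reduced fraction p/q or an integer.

N1=12 N2=16 N3=43 N4=73 achieved=129/292

class = fixed-axis compound train [2-stage, 129/292 wanted]
target = 129/292 in lowest terms: an exact hit needs N1·N3 = k·129 and N2·N4 = k·292 for one integer k, every count in [12, 96]; additionally prefer no 1:1 stage (N1 ≠ N2, N3 ≠ N4)
k = 1…3: no 1:1-free in-range split of k·129 and k·292 into factor pairs; take k = 4
k = 4: N1·N3 = 516 = 12·43, N2·N4 = 1168 = 16·73
achieved = 12·43/(16·73) = 129/292; |achieved − target| = 0 ≤ 129/29200 ✓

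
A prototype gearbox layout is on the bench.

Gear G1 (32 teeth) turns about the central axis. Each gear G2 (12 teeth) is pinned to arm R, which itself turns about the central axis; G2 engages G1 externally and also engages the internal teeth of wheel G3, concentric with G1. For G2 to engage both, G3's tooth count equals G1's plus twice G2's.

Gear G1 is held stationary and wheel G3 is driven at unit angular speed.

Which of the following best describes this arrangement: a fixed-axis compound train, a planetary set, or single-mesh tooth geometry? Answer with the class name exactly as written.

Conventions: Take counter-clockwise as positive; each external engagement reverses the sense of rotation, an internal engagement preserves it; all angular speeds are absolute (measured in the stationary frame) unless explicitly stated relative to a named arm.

topology: planetary set — G1 32T / G2 12T / G3 56T, arm = carrier (Willis)
classification: planetary set

planetary set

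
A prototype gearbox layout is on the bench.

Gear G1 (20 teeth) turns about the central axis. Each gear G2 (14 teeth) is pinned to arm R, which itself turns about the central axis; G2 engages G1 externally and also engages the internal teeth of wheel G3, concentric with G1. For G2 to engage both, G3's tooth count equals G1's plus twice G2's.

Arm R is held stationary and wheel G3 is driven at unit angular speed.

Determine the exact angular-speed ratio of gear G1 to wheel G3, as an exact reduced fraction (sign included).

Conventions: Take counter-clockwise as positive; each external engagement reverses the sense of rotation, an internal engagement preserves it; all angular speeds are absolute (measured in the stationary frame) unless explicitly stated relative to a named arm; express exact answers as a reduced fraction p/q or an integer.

-12/5

recognized (axles ride arm R): planetary set, 20/14/48 teeth
ring teeth: 20 + 2·14 = 48
20(ω_sun−ω_arm) = −48(ω_ring−ω_arm),  ω_arm = 0, ω_ring = 1
ω_sun = 0 − (48/20)(1−0) = -12/5
ω_out/ω_in = -12/5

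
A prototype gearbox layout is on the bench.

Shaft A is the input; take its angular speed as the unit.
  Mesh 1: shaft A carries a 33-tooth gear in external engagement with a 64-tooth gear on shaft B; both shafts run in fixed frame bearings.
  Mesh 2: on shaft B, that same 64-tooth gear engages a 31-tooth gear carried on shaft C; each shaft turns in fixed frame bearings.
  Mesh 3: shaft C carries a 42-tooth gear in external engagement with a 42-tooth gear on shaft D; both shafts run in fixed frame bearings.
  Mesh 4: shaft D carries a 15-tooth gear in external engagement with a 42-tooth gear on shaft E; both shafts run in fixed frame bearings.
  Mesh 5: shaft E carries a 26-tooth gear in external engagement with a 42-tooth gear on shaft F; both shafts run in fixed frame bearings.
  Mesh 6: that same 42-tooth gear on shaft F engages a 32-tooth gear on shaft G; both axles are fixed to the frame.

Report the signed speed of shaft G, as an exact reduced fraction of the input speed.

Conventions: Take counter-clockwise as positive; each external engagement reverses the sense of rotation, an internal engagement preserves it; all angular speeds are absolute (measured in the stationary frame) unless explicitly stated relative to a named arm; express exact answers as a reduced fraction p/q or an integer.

2145/6944

6-mesh fixed-axis compound train (all bearings frame-fixed)
mesh 1 [33T→64T]: |ω|/ω_in = 1×33/64 = 33/64, sense flips to −
mesh 2 [64T→31T]: |ω|/ω_in = (33/64)×64/31 = 33/31, sense flips to +
mesh 3 [42T→42T]: |ω|/ω_in = (33/31)×42/42 = 33/31, sense flips to −
mesh 4 [15T→42T]: |ω|/ω_in = (33/31)×15/42 = 165/434, sense flips to +
mesh 5 [26T→42T]: |ω|/ω_in = (165/434)×26/42 = 715/3038, sense flips to −
mesh 6 [42T→32T]: |ω|/ω_in = (715/3038)×42/32 = 2145/6944, sense flips to +
signed output speed (× input speed) = 2145/6944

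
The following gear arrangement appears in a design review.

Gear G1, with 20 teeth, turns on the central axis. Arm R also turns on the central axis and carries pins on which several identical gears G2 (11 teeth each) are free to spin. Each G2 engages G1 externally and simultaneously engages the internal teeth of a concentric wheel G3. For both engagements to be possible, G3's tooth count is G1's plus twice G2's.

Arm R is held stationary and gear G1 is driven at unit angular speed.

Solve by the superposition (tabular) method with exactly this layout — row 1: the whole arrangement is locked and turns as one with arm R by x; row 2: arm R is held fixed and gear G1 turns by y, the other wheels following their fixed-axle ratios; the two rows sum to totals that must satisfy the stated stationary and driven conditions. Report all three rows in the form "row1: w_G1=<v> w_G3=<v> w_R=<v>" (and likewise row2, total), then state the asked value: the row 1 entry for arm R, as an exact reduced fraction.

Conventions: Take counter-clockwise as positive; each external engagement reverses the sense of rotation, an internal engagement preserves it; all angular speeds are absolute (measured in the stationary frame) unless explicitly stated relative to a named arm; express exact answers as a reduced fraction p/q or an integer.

recognized (axles ride arm R): planetary set, 20/11/42 teeth
superposition row 1 [locked train]: every member turns x
row 2: sun turns y, ring = −(20/42)·y, arm 0
boundary: total ω_arm = x = 0 and total ω_sun = x + y = 1  ⇒  y = 1, x = 0
row 2 ring = −(20/42)·1 = -10/21
totals (row 1 + row 2): sun 0 + 1 = 1, ring 0 + (-10/21) = -10/21, arm 0 + 0 = 0
asked cell (row1, arm) = 0

row1: w_G1=0 w_G3=0 w_R=0
row2: w_G1=1 w_G3=-10/21 w_R=0
total: w_G1=1 w_G3=-10/21 w_R=0
asked value: 0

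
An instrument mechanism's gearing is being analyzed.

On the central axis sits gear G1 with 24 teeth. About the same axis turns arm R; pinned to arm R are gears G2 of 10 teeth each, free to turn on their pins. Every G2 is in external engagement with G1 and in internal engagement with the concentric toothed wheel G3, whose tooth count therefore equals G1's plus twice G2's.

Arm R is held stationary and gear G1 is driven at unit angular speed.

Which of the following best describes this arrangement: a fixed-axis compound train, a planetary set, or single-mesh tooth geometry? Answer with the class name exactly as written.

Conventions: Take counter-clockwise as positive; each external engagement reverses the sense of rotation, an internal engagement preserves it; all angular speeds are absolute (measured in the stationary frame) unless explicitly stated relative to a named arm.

topology: planetary set — G1 24T / G2 10T / G3 44T, arm = carrier (Willis)
classification: planetary set

planetary set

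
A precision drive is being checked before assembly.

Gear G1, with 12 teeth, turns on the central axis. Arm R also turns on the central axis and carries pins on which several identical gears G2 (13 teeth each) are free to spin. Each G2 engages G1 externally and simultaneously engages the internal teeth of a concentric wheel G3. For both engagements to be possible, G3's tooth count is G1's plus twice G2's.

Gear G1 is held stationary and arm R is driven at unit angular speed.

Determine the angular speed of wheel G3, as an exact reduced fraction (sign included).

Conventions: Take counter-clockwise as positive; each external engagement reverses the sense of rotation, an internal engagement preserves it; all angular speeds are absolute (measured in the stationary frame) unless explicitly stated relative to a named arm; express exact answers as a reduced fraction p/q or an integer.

25/19

class = planetary set [G3 = 12+2·13 = 38; Willis about the carrier]
ring teeth: 12 + 2·13 = 38
12(ω_sun−ω_arm) = −38(ω_ring−ω_arm),  ω_sun = 0, ω_arm = 1
ω_ring = 1 − (12/38)(0−1) = 25/19
exact speed ratio = 25/19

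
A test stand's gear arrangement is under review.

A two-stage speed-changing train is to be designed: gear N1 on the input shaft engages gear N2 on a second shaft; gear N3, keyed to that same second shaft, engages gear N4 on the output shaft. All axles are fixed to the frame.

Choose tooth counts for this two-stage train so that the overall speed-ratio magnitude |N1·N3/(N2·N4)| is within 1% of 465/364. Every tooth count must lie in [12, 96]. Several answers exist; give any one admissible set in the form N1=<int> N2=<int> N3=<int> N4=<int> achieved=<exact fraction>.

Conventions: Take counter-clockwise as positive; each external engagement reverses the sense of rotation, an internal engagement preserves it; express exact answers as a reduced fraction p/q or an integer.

2-stage fixed-axis compound train for ratio 465/364
target = 465/364 in lowest terms: an exact hit needs N1·N3 = k·465 and N2·N4 = k·364 for one integer k, every count in [12, 96]; additionally prefer no 1:1 stage (N1 ≠ N2, N3 ≠ N4)
k = 1: N1·N3 = 465 = 15·31, N2·N4 = 364 = 13·28
achieved = 15·31/(13·28) = 465/364; |achieved − target| = 0 ≤ 93/7280 ✓

N1=15 N2=13 N3=31 N4=28 achieved=465/364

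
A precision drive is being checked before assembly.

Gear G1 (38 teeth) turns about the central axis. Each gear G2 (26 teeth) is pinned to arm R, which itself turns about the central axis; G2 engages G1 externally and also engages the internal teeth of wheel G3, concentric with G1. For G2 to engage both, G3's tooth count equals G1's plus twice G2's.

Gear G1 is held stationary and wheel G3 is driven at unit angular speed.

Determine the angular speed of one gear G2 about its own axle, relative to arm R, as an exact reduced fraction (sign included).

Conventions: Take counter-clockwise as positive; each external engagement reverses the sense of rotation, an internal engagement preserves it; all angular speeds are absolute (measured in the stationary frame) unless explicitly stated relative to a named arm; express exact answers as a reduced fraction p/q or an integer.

planetary set (38T centre, 26T on arm, 90T internal) — Willis relation
ring teeth: 38 + 2·26 = 90
38(ω_sun−ω_arm) = −90(ω_ring−ω_arm),  ω_sun = 0, ω_ring = 1
38(0−ω_arm) = −90(1−ω_arm)  ⇒  128·ω_arm = 90  ⇒  ω_arm = 45/64
sun–planet mesh: 38·(0−45/64) = −26·(ω_p−ω_arm)  ⇒  ω_p−ω_arm = 855/832
exact speed ratio = 855/832

855/832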